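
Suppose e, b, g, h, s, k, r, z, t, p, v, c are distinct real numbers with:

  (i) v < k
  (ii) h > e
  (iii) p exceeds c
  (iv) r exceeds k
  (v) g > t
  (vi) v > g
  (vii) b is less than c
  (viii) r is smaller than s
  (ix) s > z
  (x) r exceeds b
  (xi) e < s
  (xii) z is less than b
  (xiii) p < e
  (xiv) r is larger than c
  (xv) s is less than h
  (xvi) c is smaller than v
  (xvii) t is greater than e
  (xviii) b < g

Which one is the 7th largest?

t

Chaining the given pairs: z < b < c < p < e < t < g < v < k < r < s < h.
The 7th largest is t.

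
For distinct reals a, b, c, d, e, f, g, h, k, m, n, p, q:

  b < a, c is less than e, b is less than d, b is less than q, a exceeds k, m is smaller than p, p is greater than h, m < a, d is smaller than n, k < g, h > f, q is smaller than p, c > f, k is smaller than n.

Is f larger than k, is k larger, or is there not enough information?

undetermined

Following every chain through f: above f we get c, h, e, p.
k is not reached, and no chain runs the other way from k to f.
So the given relations leave the order of f and k undetermined.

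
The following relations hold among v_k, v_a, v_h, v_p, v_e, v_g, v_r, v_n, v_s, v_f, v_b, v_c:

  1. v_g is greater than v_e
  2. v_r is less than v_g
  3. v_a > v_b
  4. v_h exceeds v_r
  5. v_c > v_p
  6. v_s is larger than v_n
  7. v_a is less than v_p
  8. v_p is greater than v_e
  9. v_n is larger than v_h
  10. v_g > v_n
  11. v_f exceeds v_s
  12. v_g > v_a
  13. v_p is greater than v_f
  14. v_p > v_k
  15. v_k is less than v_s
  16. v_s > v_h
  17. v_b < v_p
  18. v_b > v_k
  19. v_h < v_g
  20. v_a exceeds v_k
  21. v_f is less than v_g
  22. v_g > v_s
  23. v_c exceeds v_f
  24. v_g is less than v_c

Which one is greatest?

v_r is not greatest since v_r < v_h; v_h is not greatest since v_h < v_n; v_n is not greatest since v_n < v_s; v_k is not greatest since v_k < v_s; v_s is not greatest since v_s < v_f; v_f is not greatest since v_f < v_g; v_e is not greatest since v_e < v_g; v_b is not greatest since v_b < v_p; v_a is not greatest since v_a < v_p; v_p is not greatest since v_p < v_c; v_g is not greatest since v_g < v_c.
Only v_c has nothing above it, so v_c is the greatest.

v_c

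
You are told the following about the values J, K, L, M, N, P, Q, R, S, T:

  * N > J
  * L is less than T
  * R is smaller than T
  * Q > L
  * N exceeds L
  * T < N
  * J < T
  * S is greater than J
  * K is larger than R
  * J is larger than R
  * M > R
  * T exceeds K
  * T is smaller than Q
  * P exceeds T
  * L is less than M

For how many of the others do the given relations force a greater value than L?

5

From L the given relations immediately reach M, T, N, Q.
From those, P — 5 in total.
No other element is forced above L by the given relations, so the count is 5.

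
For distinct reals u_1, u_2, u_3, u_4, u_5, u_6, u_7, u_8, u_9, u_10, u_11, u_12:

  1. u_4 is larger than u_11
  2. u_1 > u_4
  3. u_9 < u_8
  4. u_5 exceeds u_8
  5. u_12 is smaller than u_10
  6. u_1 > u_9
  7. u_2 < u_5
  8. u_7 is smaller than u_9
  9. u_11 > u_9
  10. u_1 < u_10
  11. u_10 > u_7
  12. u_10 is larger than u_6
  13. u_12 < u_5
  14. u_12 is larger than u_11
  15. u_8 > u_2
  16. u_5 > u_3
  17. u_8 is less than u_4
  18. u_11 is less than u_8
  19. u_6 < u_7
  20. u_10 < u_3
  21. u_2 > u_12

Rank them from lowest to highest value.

Each adjacent pair is fixed by a given relation: u_6 < u_7; u_7 < u_9; u_9 < u_11; u_11 < u_12; u_12 < u_2; u_2 < u_8; u_8 < u_4; u_4 < u_1; u_1 < u_10; u_10 < u_3; u_3 < u_5. Chaining them end to end gives the full order.

u_6 < u_7 < u_9 < u_11 < u_12 < u_2 < u_8 < u_4 < u_1 < u_10 < u_3 < u_5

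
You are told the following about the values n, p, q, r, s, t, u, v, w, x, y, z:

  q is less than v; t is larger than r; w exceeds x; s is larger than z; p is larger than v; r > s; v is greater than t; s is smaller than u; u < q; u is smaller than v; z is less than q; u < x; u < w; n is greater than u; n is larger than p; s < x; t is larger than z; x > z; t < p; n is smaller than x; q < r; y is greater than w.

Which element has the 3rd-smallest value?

u

Piecing the relations together gives one ordering: z < s < u < q < r < t < v < p < n < x < w < y.
The 3rd smallest is u.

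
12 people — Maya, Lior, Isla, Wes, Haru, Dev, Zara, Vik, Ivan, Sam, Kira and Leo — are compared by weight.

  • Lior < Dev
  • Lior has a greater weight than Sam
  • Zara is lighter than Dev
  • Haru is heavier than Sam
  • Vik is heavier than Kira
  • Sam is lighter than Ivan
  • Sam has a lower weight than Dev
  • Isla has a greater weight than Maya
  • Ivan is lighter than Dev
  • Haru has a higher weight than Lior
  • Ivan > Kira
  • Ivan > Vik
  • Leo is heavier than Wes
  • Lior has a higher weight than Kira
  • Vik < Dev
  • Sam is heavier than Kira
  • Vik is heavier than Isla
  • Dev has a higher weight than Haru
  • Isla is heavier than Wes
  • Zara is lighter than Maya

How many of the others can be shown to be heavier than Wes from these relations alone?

From Wes the given relations immediately reach Isla, Leo.
From those, Vik — 3 in total.
From those, Ivan, Dev — 5 in total.
No other element is forced above Wes by the given relations, so the count is 5.

5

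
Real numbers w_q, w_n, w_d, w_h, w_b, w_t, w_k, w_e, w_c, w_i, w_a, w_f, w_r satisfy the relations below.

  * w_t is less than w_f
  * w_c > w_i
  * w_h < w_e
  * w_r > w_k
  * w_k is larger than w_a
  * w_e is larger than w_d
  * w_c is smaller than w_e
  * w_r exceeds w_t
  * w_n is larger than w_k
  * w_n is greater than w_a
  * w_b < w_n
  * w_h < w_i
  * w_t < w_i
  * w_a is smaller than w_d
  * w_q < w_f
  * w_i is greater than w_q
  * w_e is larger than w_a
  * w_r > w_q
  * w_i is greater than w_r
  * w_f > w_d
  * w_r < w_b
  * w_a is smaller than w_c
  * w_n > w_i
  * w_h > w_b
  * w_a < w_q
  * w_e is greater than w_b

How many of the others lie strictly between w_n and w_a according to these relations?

The relations place w_a below w_n. An element lies strictly between them when it is forced above w_a and also forced below w_n.
Above w_a: {w_q, w_k, w_r, w_b, w_h, w_i, w_c, w_d, w_e, w_f}. Below w_n: {w_q, w_k, w_t, w_r, w_b, w_h, w_i}.
Intersection: {w_q, w_k, w_r, w_b, w_h, w_i} — 6.

6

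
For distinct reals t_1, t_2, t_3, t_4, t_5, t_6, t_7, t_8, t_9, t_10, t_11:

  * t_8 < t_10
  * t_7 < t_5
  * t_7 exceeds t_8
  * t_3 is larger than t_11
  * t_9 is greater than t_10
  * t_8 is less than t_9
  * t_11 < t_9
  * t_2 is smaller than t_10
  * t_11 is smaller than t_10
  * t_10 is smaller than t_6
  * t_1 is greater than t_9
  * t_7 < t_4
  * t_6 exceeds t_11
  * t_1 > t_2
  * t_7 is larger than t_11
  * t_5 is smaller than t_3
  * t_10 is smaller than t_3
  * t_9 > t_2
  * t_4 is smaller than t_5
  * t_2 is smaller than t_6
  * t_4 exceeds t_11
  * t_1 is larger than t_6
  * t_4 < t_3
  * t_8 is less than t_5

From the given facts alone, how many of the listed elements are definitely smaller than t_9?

4

From t_9 the given relations immediately reach t_11, t_8, t_2, t_10.
Nothing else is reachable below t_9; 4 in all.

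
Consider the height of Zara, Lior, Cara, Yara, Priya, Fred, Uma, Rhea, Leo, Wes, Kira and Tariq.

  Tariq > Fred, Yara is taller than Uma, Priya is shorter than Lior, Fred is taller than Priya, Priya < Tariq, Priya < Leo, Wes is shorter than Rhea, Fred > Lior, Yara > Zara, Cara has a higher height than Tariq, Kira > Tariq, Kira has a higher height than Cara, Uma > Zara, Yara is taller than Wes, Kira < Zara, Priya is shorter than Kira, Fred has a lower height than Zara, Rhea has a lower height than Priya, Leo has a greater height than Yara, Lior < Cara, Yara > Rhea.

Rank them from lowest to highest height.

Wes < Rhea < Priya < Lior < Fred < Tariq < Cara < Kira < Zara < Uma < Yara < Leo

Nothing is placed below Wes, so it is least; from there Wes < Rhea; Rhea < Priya; Priya < Lior; Lior < Fred; Fred < Tariq; Tariq < Cara; Cara < Kira; Kira < Zara; Zara < Uma; Uma < Yara; Yara < Leo, each given directly.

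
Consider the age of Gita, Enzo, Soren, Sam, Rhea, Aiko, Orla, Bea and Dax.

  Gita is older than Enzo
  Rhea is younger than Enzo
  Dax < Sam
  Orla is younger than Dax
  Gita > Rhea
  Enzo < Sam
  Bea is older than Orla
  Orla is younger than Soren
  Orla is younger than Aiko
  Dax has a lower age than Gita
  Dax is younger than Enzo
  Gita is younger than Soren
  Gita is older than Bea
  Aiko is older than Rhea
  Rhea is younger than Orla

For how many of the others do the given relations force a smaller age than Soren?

From Soren the given relations immediately reach Orla, Gita.
From those, Rhea, Dax, Enzo, Bea — 6 in total.
No other element is forced below Soren by the given relations, so the count is 6.

6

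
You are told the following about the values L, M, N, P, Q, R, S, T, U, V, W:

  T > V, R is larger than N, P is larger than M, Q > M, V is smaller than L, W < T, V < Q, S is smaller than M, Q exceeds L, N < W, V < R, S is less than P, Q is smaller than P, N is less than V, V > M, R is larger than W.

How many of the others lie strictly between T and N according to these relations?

The relations place N below T. An element lies strictly between them when it is forced above N and also forced below T.
Above N: {W, V, L, Q, P, R}. Below T: {S, M, W, V}.
Intersection: {W, V} — 2.

2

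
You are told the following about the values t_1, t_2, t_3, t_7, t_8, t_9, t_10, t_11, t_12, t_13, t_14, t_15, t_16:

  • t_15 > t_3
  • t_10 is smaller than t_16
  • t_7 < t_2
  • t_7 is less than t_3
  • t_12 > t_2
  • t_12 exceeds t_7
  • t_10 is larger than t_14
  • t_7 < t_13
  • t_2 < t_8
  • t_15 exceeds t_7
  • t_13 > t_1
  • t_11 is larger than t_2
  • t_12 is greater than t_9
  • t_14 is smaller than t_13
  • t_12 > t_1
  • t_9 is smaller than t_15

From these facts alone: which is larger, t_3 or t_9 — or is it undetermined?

undetermined

Following every chain through t_9: above t_9 we get t_12, t_15.
t_3 is not reached, and no chain runs the other way from t_3 to t_9.
So the given relations leave the order of t_9 and t_3 undetermined.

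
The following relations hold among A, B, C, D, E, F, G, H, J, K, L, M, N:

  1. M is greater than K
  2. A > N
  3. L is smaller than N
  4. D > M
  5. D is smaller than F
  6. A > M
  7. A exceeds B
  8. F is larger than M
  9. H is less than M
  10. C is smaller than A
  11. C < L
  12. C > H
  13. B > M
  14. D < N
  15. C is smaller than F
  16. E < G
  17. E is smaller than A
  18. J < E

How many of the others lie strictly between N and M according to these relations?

1

Chaining upward from M reaches: B, D, F, A.
Chaining downward from N reaches: K, H, C, L, D.
Strictly between M and N are those in both lists: D — 1 element.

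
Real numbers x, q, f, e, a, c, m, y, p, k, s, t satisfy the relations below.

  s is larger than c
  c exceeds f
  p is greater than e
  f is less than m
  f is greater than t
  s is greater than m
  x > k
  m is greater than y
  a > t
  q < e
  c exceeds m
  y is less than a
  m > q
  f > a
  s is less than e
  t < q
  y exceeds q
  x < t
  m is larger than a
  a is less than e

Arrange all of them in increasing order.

Each adjacent pair is fixed by a given relation: k < x; x < t; t < q; q < y; y < a; a < f; f < m; m < c; c < s; s < e; e < p. Chaining them end to end gives the full order.

k < x < t < q < y < a < f < m < c < s < e < p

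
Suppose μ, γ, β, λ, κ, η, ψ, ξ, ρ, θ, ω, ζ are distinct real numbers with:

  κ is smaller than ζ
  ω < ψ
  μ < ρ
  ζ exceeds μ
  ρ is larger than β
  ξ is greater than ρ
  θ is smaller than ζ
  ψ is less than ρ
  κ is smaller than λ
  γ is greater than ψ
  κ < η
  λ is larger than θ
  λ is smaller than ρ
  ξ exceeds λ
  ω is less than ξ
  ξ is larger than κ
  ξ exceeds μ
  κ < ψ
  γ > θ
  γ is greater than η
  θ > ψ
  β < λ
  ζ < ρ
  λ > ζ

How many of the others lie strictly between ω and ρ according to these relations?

4

The relations place ω below ρ. An element lies strictly between them when it is forced above ω and also forced below ρ.
Above ω: {ψ, θ, ζ, λ, ξ, γ}. Below ρ: {μ, β, κ, ψ, θ, ζ, λ}.
Intersection: {ψ, θ, ζ, λ} — 4.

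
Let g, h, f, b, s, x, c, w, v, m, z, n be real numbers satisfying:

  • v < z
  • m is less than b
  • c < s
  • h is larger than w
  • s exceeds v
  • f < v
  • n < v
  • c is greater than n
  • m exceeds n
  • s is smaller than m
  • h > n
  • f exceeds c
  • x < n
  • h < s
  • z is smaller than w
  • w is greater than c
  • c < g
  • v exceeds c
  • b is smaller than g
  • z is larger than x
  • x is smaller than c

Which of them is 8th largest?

v

Chaining the given pairs: x < n < c < f < v < z < w < h < s < m < b < g.
The 8th largest is v.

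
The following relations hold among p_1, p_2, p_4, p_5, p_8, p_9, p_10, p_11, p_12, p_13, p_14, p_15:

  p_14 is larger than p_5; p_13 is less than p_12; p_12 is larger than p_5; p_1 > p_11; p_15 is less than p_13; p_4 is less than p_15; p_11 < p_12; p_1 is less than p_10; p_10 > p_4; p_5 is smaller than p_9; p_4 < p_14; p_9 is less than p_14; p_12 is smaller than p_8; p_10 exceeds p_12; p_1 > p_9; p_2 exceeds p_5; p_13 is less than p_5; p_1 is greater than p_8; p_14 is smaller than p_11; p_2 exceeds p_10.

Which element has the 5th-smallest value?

Piecing the relations together gives one ordering: p_4 < p_15 < p_13 < p_5 < p_9 < p_14 < p_11 < p_12 < p_8 < p_1 < p_10 < p_2.
Counting 5 from the smallest end gives p_9.

p_9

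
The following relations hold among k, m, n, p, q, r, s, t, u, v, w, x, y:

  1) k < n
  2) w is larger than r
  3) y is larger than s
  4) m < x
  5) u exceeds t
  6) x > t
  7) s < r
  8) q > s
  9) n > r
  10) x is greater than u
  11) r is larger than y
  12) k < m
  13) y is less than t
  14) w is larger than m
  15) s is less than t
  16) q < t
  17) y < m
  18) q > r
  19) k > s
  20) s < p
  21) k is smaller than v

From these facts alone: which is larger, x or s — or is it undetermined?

The relevant relations are s < r; r < q; q < t; t < u; u < x.
Together: s < r < q < t < u < x.
So x is larger.

x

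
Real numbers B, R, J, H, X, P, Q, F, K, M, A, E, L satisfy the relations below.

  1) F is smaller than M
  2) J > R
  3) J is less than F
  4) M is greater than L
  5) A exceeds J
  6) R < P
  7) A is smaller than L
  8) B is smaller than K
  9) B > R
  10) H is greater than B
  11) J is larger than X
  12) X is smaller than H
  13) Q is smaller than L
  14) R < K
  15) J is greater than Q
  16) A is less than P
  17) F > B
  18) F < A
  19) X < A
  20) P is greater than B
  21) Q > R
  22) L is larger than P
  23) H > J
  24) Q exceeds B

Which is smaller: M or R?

R

R < Q and Q < J give R < J.
Then J < F extends the chain to F.
Then F < A extends the chain to A.
Then A < P extends the chain to P.
With P < L: R < Q < J < F < A < P < L.
With L < M: R < Q < J < F < A < P < L < M.
So R < M; R is the smaller of the two.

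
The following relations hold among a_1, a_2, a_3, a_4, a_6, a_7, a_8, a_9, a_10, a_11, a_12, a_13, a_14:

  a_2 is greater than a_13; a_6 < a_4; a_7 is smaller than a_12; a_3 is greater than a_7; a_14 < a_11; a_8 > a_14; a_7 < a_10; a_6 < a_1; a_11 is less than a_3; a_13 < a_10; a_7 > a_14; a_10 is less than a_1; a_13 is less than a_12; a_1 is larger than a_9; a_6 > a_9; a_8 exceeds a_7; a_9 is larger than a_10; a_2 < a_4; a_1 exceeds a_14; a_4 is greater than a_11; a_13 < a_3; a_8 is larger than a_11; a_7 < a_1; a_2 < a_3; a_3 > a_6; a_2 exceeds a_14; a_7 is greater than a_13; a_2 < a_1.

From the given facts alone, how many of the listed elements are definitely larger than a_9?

4

Directly above a_9: a_6, a_1.
One step further: a_4, a_3 (4 so far).
Nothing else is reachable above a_9; 4 in all.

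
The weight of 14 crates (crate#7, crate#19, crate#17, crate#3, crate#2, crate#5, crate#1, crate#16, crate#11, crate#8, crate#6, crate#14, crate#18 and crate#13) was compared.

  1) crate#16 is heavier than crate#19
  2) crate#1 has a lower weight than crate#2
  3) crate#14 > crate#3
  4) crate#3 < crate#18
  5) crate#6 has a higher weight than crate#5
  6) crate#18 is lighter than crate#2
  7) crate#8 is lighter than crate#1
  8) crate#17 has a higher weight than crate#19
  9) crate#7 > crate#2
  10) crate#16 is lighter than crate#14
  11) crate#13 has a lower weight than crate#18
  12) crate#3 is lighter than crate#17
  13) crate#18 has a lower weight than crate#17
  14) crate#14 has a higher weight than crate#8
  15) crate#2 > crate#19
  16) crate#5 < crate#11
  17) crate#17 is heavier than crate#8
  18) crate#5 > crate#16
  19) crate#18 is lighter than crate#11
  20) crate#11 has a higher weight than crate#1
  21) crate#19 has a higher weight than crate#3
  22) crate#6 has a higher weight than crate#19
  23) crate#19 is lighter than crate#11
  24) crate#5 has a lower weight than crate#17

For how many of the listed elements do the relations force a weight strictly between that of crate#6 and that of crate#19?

Chaining upward from crate#19 reaches: crate#2, crate#16, crate#14, crate#5, crate#17, crate#7, crate#11.
Chaining downward from crate#6 reaches: crate#3, crate#16, crate#5.
Strictly between crate#19 and crate#6 are those in both lists: crate#16, crate#5 — 2 elements.

2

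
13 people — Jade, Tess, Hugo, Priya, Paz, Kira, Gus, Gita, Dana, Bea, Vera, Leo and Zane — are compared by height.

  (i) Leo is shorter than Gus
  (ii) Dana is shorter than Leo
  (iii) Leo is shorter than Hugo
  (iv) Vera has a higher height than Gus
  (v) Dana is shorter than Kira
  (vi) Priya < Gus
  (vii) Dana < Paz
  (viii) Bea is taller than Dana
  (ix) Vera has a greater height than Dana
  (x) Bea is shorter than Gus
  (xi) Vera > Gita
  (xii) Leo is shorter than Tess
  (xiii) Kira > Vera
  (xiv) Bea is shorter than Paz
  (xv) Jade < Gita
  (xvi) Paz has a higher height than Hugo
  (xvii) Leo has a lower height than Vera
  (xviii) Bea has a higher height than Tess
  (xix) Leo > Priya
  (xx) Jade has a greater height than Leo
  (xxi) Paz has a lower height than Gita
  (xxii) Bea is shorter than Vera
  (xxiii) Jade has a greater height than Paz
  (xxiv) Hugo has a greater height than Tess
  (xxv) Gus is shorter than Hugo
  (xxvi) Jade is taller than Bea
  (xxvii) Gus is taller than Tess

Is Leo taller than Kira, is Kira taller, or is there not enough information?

Kira

Leo < Tess and Tess < Gus give Leo < Gus.
Then Gus < Hugo extends the chain to Hugo.
With Hugo < Paz: Leo < Tess < Gus < Hugo < Paz.
With Paz < Jade: Leo < Tess < Gus < Hugo < Paz < Jade.
Then Jade < Gita extends the chain to Gita.
With Gita < Vera: Leo < Tess < Gus < Hugo < Paz < Jade < Gita < Vera.
With Vera < Kira: Leo < Tess < Gus < Hugo < Paz < Jade < Gita < Vera < Kira.
So Kira is taller.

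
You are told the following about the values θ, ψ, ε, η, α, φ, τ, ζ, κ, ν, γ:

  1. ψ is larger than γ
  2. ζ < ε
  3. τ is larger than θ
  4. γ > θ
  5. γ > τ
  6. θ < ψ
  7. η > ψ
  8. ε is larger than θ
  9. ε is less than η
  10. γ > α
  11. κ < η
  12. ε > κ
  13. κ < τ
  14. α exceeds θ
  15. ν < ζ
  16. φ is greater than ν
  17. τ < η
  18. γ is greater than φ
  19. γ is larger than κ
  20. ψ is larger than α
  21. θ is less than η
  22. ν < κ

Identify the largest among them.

Chaining downward from η: directly below it, κ, θ, τ, ψ, ε; then ν, α, γ, ζ; then φ.
That covers every other element, and nothing is given above η, so η is the largest.

η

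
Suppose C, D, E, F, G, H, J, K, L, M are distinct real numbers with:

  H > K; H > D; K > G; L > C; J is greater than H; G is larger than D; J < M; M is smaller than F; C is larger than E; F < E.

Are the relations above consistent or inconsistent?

The single ordering D < G < K < H < J < M < F < E < C < L satisfies every listed relation, so no contradiction arises.

consistent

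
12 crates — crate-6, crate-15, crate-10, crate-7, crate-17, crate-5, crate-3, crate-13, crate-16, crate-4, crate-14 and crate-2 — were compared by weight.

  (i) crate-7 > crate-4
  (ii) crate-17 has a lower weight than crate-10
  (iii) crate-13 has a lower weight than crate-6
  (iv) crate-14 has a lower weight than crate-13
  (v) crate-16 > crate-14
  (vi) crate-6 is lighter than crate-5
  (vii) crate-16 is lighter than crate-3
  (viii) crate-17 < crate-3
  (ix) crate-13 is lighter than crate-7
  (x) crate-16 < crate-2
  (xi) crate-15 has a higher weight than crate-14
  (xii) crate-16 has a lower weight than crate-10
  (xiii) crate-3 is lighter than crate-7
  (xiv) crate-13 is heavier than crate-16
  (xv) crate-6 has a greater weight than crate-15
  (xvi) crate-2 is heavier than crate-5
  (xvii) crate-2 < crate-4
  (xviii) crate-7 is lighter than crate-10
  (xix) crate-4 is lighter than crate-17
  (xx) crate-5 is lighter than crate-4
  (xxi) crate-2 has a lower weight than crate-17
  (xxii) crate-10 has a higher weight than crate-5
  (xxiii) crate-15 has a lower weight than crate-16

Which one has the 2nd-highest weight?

crate-7

Piecing the relations together gives one ordering: crate-14 < crate-15 < crate-16 < crate-13 < crate-6 < crate-5 < crate-2 < crate-4 < crate-17 < crate-3 < crate-7 < crate-10.
The 2nd largest is crate-7.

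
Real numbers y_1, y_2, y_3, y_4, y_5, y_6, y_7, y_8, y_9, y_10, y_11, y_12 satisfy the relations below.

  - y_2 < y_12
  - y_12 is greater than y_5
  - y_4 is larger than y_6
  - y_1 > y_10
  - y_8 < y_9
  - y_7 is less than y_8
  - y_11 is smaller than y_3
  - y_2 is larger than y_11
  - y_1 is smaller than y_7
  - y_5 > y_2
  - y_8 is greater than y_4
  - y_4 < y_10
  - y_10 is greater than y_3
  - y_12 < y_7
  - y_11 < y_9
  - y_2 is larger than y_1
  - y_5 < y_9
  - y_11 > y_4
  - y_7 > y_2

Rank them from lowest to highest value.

Each adjacent pair is fixed by a given relation: y_6 < y_4; y_4 < y_11; y_11 < y_3; y_3 < y_10; y_10 < y_1; y_1 < y_2; y_2 < y_5; y_5 < y_12; y_12 < y_7; y_7 < y_8; y_8 < y_9. Chaining them end to end gives the full order.

y_6 < y_4 < y_11 < y_3 < y_10 < y_1 < y_2 < y_5 < y_12 < y_7 < y_8 < y_9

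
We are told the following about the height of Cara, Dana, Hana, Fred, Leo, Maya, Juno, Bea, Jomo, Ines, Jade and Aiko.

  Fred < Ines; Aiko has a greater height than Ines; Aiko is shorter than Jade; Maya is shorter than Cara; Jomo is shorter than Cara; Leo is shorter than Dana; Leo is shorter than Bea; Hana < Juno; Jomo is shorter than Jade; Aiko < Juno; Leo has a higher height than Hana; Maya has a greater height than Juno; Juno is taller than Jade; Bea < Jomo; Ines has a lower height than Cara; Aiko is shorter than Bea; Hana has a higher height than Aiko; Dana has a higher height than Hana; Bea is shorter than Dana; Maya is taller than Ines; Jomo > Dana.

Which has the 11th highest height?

Ines

The consecutive relations fix a unique order: Fred < Ines < Aiko < Hana < Leo < Bea < Dana < Jomo < Jade < Juno < Maya < Cara.
The 11th largest is Ines.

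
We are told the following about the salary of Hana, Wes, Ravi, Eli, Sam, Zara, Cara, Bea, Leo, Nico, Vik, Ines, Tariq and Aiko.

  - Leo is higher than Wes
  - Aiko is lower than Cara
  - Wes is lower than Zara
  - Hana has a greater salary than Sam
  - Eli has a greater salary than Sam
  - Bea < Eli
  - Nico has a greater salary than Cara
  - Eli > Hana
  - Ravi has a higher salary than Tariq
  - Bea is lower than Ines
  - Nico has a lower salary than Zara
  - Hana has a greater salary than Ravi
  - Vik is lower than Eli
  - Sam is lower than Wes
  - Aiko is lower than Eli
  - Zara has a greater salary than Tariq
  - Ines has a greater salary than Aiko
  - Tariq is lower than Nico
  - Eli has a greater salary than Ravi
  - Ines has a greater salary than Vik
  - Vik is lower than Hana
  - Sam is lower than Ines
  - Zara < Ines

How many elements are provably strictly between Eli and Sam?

The relations place Sam below Eli. An element lies strictly between them when it is forced above Sam and also forced below Eli.
Above Sam: {Hana, Wes, Zara, Ines, Leo}. Below Eli: {Bea, Tariq, Aiko, Vik, Ravi, Hana}.
Intersection: {Hana} — 1.

1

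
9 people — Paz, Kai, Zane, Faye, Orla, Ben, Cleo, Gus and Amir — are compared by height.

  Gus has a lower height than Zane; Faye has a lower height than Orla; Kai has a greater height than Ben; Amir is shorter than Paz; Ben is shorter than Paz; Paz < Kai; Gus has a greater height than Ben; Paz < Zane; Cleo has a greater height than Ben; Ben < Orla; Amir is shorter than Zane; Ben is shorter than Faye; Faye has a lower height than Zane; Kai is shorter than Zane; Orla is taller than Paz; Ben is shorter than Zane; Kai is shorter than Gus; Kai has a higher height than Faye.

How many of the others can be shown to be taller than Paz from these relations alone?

4

From Paz the given relations immediately reach Orla, Kai, Zane.
From those, Gus — 4 in total.
No other element is forced above Paz by the given relations, so the count is 4.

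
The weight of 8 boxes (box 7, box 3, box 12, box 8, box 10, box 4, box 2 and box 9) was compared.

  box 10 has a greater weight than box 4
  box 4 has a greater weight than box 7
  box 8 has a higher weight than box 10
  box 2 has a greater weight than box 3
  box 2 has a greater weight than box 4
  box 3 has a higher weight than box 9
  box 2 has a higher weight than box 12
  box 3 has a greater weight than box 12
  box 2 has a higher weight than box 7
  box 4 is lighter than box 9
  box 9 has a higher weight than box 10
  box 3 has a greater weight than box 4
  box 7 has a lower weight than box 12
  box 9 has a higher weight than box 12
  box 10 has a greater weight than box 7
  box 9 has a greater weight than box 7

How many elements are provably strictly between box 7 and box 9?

The relations place box 7 below box 9. An element lies strictly between them when it is forced above box 7 and also forced below box 9.
Above box 7: {box 4, box 10, box 8, box 12, box 3, box 2}. Below box 9: {box 4, box 10, box 12}.
Intersection: {box 4, box 10, box 12} — 3.

3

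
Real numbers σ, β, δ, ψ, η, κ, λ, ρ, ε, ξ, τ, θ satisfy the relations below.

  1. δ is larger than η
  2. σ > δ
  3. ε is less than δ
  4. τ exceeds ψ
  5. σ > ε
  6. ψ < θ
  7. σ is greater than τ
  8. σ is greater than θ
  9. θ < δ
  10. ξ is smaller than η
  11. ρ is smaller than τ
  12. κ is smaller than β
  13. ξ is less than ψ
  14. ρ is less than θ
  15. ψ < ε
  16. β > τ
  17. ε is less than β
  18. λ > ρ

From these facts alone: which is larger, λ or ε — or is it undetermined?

Following every chain through ε: above ε we get δ, β, σ; below ε we get ξ, ψ.
λ is not reached, and no chain runs the other way from λ to ε.
So the given relations leave the order of ε and λ undetermined.

undetermined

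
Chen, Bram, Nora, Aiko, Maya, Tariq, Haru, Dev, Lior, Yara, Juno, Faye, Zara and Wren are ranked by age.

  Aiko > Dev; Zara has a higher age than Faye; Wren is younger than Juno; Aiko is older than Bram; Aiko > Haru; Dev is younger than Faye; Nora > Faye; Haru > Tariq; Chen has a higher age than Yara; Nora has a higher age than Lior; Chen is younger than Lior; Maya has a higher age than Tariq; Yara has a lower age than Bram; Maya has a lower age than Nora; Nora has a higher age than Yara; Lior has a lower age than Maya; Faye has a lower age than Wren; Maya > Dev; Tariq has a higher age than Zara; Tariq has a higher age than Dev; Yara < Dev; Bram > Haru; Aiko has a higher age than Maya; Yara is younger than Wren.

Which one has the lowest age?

Yara

Chaining upward from Yara: directly above it, Chen, Dev, Wren, Bram, Nora; then Lior, Faye, Tariq, Maya, Juno, Aiko; then Zara, Haru.
That covers every other element, and nothing is given below Yara, so Yara is the lowest age.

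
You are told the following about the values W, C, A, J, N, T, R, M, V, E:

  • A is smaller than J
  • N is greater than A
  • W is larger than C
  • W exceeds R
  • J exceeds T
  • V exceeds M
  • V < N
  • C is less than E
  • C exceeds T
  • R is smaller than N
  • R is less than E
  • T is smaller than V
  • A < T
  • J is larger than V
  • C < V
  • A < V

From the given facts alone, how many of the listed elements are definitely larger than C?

5

The elements the relations force above C are V, J, W, N, E — no chain reaches any other.
That is 5.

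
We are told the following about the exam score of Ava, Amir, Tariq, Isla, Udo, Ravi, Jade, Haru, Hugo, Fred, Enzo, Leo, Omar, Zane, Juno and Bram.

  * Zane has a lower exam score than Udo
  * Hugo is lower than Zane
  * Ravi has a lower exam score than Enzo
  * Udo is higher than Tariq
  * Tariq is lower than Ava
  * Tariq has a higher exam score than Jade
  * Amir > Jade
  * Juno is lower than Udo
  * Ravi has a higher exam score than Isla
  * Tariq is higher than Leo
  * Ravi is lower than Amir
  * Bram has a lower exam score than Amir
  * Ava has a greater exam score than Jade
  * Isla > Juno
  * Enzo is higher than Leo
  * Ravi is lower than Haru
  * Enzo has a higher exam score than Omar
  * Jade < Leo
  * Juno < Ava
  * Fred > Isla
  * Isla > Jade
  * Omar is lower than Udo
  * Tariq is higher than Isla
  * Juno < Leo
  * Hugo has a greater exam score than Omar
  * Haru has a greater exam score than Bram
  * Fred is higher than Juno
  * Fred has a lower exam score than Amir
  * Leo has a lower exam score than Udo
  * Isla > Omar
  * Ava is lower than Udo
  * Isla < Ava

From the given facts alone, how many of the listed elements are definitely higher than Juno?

The elements the relations force above Juno are Isla, Leo, Ravi, Tariq, Ava, Enzo, Fred, Amir, Haru, Udo — no chain reaches any other.
That is 10.

10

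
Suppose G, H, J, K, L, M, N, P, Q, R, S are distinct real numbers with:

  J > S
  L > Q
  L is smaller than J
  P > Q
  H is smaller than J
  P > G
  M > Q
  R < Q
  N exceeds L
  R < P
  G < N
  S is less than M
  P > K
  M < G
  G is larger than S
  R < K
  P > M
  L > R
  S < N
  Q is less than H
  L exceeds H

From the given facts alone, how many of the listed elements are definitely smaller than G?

Directly below G: S, M.
One step further: Q (3 so far).
One step further: R (4 so far).
Nothing else is reachable below G; 4 in all.

4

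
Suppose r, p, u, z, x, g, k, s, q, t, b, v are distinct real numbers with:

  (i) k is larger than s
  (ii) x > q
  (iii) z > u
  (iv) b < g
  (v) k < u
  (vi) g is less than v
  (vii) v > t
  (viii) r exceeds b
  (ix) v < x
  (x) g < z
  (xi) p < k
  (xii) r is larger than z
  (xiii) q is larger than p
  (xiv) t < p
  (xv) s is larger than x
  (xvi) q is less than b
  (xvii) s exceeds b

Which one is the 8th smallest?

s

Piecing the relations together gives one ordering: t < p < q < b < g < v < x < s < k < u < z < r.
The 8th smallest is s.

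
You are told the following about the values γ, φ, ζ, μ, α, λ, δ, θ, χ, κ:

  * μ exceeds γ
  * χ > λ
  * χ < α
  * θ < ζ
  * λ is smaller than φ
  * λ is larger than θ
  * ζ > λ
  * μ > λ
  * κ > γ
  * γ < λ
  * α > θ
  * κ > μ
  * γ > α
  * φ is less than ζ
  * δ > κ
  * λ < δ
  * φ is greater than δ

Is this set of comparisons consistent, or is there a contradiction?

Chaining the given relations yields λ < χ < α < γ, so λ < γ. But one relation states γ < λ. These cannot both hold.

inconsistent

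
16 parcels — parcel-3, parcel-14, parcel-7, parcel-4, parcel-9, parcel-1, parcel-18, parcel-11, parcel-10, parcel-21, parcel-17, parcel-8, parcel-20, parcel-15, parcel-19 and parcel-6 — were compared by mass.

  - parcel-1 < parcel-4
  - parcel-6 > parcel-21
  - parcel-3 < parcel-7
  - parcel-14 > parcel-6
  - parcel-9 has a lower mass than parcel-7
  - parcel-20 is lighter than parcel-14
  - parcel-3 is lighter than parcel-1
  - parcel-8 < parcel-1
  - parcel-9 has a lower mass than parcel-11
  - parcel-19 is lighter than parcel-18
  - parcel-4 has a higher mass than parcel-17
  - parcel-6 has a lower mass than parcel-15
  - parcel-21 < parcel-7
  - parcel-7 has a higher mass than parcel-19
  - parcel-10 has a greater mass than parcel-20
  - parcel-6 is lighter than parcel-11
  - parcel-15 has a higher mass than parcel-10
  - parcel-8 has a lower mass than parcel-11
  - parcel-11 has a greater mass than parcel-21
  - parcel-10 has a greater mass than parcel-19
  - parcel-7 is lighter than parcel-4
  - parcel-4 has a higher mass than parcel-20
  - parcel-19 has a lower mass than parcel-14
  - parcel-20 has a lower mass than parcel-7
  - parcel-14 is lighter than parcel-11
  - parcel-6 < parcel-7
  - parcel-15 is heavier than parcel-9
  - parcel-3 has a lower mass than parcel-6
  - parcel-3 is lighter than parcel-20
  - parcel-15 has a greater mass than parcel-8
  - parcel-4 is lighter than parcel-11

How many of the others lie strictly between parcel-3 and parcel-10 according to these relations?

Chaining upward from parcel-3 reaches: parcel-6, parcel-20, parcel-15, parcel-1, parcel-14, parcel-7, parcel-4, parcel-11.
Chaining downward from parcel-10 reaches: parcel-19, parcel-20.
Strictly between parcel-3 and parcel-10 are those in both lists: parcel-20 — 1 element.

1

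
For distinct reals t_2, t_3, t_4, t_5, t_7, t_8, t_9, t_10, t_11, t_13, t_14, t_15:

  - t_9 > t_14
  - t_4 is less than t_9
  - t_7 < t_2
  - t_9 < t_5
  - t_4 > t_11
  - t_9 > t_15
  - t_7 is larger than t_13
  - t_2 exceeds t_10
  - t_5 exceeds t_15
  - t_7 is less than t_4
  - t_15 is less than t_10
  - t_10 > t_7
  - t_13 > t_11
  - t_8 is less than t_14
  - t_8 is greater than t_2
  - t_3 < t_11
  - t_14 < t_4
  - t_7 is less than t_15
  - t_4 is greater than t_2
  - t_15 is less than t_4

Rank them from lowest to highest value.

t_3 < t_11 < t_13 < t_7 < t_15 < t_10 < t_2 < t_8 < t_14 < t_4 < t_9 < t_5

Nothing is placed below t_3, so it is least; from there t_3 < t_11; t_11 < t_13; t_13 < t_7; t_7 < t_15; t_15 < t_10; t_10 < t_2; t_2 < t_8; t_8 < t_14; t_14 < t_4; t_4 < t_9; t_9 < t_5, each given directly.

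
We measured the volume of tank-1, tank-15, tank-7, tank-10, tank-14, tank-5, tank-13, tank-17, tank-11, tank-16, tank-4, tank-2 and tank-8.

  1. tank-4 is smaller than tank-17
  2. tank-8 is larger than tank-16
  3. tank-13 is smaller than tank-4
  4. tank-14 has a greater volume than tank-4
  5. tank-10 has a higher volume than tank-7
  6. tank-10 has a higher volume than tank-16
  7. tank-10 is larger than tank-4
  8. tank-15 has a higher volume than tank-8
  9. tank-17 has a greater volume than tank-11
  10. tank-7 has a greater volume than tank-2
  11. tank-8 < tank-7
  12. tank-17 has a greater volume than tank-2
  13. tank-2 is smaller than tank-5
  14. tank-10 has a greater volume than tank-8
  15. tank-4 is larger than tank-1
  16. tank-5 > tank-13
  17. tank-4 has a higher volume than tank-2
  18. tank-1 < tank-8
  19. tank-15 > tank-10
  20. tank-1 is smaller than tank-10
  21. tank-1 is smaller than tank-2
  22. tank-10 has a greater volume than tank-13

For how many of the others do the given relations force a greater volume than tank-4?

From tank-4 the given relations immediately reach tank-14, tank-10, tank-17.
From those, tank-15 — 4 in total.
No other element is forced above tank-4 by the given relations, so the count is 4.

4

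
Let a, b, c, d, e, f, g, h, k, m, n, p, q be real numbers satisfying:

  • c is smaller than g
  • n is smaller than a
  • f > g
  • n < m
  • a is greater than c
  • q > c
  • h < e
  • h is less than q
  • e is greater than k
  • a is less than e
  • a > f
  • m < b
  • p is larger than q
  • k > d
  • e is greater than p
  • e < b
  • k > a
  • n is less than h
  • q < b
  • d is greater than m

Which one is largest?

Chaining downward from b: directly below it, q, m, e; then n, h, c, a, p, k; then f, d; then g.
That covers every other element, and nothing is given above b, so b is the largest.

b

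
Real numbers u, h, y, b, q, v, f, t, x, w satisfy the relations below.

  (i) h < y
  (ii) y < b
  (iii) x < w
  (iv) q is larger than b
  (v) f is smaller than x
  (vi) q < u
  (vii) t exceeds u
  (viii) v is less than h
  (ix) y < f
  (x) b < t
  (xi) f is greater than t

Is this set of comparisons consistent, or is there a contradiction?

Every relation is compatible with v < h < y < b < q < u < t < f < x < w; the set is consistent.

consistent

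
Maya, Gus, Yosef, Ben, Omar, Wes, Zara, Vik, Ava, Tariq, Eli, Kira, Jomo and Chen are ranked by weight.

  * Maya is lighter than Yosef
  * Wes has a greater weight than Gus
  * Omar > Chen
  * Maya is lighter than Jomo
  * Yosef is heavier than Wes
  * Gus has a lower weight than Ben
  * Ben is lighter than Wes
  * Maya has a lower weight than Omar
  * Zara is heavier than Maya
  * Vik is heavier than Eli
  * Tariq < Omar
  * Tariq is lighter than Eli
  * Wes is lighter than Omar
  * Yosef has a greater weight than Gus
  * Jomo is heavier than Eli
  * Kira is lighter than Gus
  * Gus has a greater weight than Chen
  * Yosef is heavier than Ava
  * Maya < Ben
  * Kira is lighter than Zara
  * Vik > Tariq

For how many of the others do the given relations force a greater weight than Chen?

From Chen the given relations immediately reach Gus, Omar.
From those, Ben, Wes, Yosef — 5 in total.
Nothing else is reachable above Chen; 5 in all.

5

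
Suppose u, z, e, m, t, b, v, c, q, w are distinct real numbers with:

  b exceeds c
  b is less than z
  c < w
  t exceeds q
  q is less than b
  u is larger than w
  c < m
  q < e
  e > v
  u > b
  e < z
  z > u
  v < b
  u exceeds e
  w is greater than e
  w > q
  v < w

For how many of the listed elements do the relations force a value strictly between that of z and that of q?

Chaining upward from q reaches: t, e, w, b, u.
Chaining downward from z reaches: v, e, c, w, b, u.
Strictly between q and z are those in both lists: e, w, b, u — 4 elements.

4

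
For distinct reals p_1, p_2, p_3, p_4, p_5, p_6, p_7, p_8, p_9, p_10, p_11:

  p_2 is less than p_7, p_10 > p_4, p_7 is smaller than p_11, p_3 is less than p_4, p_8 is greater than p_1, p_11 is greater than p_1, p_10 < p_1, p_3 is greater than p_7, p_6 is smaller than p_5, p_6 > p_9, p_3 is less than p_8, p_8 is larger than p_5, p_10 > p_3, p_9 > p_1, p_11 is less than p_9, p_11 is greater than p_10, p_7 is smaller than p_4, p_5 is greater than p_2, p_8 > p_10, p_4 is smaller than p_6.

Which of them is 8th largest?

Piecing the relations together gives one ordering: p_2 < p_7 < p_3 < p_4 < p_10 < p_1 < p_11 < p_9 < p_6 < p_5 < p_8.
Counting 8 from the largest end gives p_4.

p_4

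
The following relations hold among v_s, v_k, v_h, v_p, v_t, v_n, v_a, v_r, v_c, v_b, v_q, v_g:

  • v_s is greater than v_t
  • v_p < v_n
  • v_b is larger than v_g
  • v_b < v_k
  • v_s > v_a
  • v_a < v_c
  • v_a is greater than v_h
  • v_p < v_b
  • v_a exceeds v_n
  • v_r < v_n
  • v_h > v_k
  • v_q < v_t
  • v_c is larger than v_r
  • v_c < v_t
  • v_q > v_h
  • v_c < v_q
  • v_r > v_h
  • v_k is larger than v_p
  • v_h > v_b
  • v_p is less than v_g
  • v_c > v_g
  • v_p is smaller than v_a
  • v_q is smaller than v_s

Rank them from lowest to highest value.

v_p < v_g < v_b < v_k < v_h < v_r < v_n < v_a < v_c < v_q < v_t < v_s

Each adjacent pair is fixed by a given relation: v_p < v_g; v_g < v_b; v_b < v_k; v_k < v_h; v_h < v_r; v_r < v_n; v_n < v_a; v_a < v_c; v_c < v_q; v_q < v_t; v_t < v_s. Chaining them end to end gives the full order.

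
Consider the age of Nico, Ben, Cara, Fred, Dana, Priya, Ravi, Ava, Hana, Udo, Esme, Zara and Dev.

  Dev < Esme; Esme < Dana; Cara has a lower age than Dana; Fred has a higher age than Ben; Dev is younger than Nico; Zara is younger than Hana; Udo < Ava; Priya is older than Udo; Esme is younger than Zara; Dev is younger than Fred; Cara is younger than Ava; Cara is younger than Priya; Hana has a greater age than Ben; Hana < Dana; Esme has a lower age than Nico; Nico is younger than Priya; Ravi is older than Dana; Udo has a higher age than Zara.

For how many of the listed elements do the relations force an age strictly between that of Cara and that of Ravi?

Chaining upward from Cara reaches: Ava, Dana, Priya.
Chaining downward from Ravi reaches: Dev, Esme, Ben, Zara, Hana, Dana.
Strictly between Cara and Ravi are those in both lists: Dana — 1 element.

1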